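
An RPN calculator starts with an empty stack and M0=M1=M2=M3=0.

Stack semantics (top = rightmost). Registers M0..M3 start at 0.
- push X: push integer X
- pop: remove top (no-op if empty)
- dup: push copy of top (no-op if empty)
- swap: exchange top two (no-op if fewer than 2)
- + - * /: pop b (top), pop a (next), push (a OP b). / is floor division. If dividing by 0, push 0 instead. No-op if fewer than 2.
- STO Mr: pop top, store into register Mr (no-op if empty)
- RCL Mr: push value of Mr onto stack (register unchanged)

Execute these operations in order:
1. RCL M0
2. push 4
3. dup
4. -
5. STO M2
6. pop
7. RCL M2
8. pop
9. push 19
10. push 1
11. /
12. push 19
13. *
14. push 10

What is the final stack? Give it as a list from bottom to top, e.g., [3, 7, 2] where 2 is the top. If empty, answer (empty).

Answer: [361, 10]

Derivation:
After op 1 (RCL M0): stack=[0] mem=[0,0,0,0]
After op 2 (push 4): stack=[0,4] mem=[0,0,0,0]
After op 3 (dup): stack=[0,4,4] mem=[0,0,0,0]
After op 4 (-): stack=[0,0] mem=[0,0,0,0]
After op 5 (STO M2): stack=[0] mem=[0,0,0,0]
After op 6 (pop): stack=[empty] mem=[0,0,0,0]
After op 7 (RCL M2): stack=[0] mem=[0,0,0,0]
After op 8 (pop): stack=[empty] mem=[0,0,0,0]
After op 9 (push 19): stack=[19] mem=[0,0,0,0]
After op 10 (push 1): stack=[19,1] mem=[0,0,0,0]
After op 11 (/): stack=[19] mem=[0,0,0,0]
After op 12 (push 19): stack=[19,19] mem=[0,0,0,0]
After op 13 (*): stack=[361] mem=[0,0,0,0]
After op 14 (push 10): stack=[361,10] mem=[0,0,0,0]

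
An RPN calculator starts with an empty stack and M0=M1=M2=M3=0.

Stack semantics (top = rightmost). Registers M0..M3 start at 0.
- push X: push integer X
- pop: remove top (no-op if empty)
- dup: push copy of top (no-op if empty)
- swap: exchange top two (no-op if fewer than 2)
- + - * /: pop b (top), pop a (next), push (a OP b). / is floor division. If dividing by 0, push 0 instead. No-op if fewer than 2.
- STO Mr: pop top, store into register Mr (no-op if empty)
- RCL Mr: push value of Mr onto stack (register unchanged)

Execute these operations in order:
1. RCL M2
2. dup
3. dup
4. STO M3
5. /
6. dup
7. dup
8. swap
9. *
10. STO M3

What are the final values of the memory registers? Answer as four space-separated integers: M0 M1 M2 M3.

Answer: 0 0 0 0

Derivation:
After op 1 (RCL M2): stack=[0] mem=[0,0,0,0]
After op 2 (dup): stack=[0,0] mem=[0,0,0,0]
After op 3 (dup): stack=[0,0,0] mem=[0,0,0,0]
After op 4 (STO M3): stack=[0,0] mem=[0,0,0,0]
After op 5 (/): stack=[0] mem=[0,0,0,0]
After op 6 (dup): stack=[0,0] mem=[0,0,0,0]
After op 7 (dup): stack=[0,0,0] mem=[0,0,0,0]
After op 8 (swap): stack=[0,0,0] mem=[0,0,0,0]
After op 9 (*): stack=[0,0] mem=[0,0,0,0]
After op 10 (STO M3): stack=[0] mem=[0,0,0,0]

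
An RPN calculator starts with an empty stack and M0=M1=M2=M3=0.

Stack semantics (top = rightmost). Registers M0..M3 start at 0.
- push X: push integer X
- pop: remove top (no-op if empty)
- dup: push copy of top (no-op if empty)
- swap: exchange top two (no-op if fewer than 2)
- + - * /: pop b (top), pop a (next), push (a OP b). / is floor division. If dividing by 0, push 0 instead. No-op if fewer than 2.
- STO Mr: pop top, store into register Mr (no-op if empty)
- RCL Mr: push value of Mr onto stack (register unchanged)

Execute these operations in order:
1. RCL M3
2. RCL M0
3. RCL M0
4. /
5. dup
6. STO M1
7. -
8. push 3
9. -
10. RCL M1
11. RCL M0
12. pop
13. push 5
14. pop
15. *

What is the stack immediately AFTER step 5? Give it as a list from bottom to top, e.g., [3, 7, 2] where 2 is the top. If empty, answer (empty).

After op 1 (RCL M3): stack=[0] mem=[0,0,0,0]
After op 2 (RCL M0): stack=[0,0] mem=[0,0,0,0]
After op 3 (RCL M0): stack=[0,0,0] mem=[0,0,0,0]
After op 4 (/): stack=[0,0] mem=[0,0,0,0]
After op 5 (dup): stack=[0,0,0] mem=[0,0,0,0]

[0, 0, 0]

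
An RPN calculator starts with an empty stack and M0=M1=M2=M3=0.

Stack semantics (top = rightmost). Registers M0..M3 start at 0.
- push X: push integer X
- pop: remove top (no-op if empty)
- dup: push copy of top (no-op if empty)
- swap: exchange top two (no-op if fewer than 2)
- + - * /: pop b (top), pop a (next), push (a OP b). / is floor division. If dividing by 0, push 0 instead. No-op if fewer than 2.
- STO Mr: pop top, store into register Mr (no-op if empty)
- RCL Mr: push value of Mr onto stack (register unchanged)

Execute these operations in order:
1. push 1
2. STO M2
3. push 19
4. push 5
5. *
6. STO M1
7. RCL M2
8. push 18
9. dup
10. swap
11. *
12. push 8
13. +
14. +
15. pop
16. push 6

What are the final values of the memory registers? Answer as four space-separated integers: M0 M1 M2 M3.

Answer: 0 95 1 0

Derivation:
After op 1 (push 1): stack=[1] mem=[0,0,0,0]
After op 2 (STO M2): stack=[empty] mem=[0,0,1,0]
After op 3 (push 19): stack=[19] mem=[0,0,1,0]
After op 4 (push 5): stack=[19,5] mem=[0,0,1,0]
After op 5 (*): stack=[95] mem=[0,0,1,0]
After op 6 (STO M1): stack=[empty] mem=[0,95,1,0]
After op 7 (RCL M2): stack=[1] mem=[0,95,1,0]
After op 8 (push 18): stack=[1,18] mem=[0,95,1,0]
After op 9 (dup): stack=[1,18,18] mem=[0,95,1,0]
After op 10 (swap): stack=[1,18,18] mem=[0,95,1,0]
After op 11 (*): stack=[1,324] mem=[0,95,1,0]
After op 12 (push 8): stack=[1,324,8] mem=[0,95,1,0]
After op 13 (+): stack=[1,332] mem=[0,95,1,0]
After op 14 (+): stack=[333] mem=[0,95,1,0]
After op 15 (pop): stack=[empty] mem=[0,95,1,0]
After op 16 (push 6): stack=[6] mem=[0,95,1,0]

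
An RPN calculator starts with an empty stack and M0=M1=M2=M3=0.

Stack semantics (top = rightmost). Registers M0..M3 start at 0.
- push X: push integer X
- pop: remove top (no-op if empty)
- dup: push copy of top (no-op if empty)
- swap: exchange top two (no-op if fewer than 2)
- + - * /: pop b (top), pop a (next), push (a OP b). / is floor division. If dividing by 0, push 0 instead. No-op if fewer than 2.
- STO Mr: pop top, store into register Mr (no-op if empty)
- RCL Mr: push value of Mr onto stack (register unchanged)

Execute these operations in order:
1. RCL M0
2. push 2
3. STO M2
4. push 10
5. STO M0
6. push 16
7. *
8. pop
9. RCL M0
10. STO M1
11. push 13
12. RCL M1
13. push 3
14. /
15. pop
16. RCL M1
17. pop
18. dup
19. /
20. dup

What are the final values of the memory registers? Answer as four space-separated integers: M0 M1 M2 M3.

After op 1 (RCL M0): stack=[0] mem=[0,0,0,0]
After op 2 (push 2): stack=[0,2] mem=[0,0,0,0]
After op 3 (STO M2): stack=[0] mem=[0,0,2,0]
After op 4 (push 10): stack=[0,10] mem=[0,0,2,0]
After op 5 (STO M0): stack=[0] mem=[10,0,2,0]
After op 6 (push 16): stack=[0,16] mem=[10,0,2,0]
After op 7 (*): stack=[0] mem=[10,0,2,0]
After op 8 (pop): stack=[empty] mem=[10,0,2,0]
After op 9 (RCL M0): stack=[10] mem=[10,0,2,0]
After op 10 (STO M1): stack=[empty] mem=[10,10,2,0]
After op 11 (push 13): stack=[13] mem=[10,10,2,0]
After op 12 (RCL M1): stack=[13,10] mem=[10,10,2,0]
After op 13 (push 3): stack=[13,10,3] mem=[10,10,2,0]
After op 14 (/): stack=[13,3] mem=[10,10,2,0]
After op 15 (pop): stack=[13] mem=[10,10,2,0]
After op 16 (RCL M1): stack=[13,10] mem=[10,10,2,0]
After op 17 (pop): stack=[13] mem=[10,10,2,0]
After op 18 (dup): stack=[13,13] mem=[10,10,2,0]
After op 19 (/): stack=[1] mem=[10,10,2,0]
After op 20 (dup): stack=[1,1] mem=[10,10,2,0]

Answer: 10 10 2 0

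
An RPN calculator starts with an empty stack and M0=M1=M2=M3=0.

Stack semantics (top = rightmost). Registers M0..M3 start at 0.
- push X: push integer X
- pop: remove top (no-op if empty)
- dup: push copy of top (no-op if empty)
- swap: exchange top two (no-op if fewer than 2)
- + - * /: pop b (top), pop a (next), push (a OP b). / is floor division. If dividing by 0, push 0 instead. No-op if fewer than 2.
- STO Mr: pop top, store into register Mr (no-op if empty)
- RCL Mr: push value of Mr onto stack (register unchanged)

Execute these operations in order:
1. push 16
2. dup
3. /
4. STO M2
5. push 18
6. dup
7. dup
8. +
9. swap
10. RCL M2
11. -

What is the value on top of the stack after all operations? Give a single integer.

Answer: 17

Derivation:
After op 1 (push 16): stack=[16] mem=[0,0,0,0]
After op 2 (dup): stack=[16,16] mem=[0,0,0,0]
After op 3 (/): stack=[1] mem=[0,0,0,0]
After op 4 (STO M2): stack=[empty] mem=[0,0,1,0]
After op 5 (push 18): stack=[18] mem=[0,0,1,0]
After op 6 (dup): stack=[18,18] mem=[0,0,1,0]
After op 7 (dup): stack=[18,18,18] mem=[0,0,1,0]
After op 8 (+): stack=[18,36] mem=[0,0,1,0]
After op 9 (swap): stack=[36,18] mem=[0,0,1,0]
After op 10 (RCL M2): stack=[36,18,1] mem=[0,0,1,0]
After op 11 (-): stack=[36,17] mem=[0,0,1,0]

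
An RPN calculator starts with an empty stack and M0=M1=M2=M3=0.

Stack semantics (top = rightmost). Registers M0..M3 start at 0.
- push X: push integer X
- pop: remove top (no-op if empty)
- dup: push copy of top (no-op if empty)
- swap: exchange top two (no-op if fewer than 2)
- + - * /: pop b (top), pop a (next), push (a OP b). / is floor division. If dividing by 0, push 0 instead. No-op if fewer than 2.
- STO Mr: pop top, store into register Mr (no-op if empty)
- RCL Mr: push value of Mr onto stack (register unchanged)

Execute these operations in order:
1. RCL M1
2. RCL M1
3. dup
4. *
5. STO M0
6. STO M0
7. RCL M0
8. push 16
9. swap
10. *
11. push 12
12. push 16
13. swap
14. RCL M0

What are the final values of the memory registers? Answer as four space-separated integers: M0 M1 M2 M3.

Answer: 0 0 0 0

Derivation:
After op 1 (RCL M1): stack=[0] mem=[0,0,0,0]
After op 2 (RCL M1): stack=[0,0] mem=[0,0,0,0]
After op 3 (dup): stack=[0,0,0] mem=[0,0,0,0]
After op 4 (*): stack=[0,0] mem=[0,0,0,0]
After op 5 (STO M0): stack=[0] mem=[0,0,0,0]
After op 6 (STO M0): stack=[empty] mem=[0,0,0,0]
After op 7 (RCL M0): stack=[0] mem=[0,0,0,0]
After op 8 (push 16): stack=[0,16] mem=[0,0,0,0]
After op 9 (swap): stack=[16,0] mem=[0,0,0,0]
After op 10 (*): stack=[0] mem=[0,0,0,0]
After op 11 (push 12): stack=[0,12] mem=[0,0,0,0]
After op 12 (push 16): stack=[0,12,16] mem=[0,0,0,0]
After op 13 (swap): stack=[0,16,12] mem=[0,0,0,0]
After op 14 (RCL M0): stack=[0,16,12,0] mem=[0,0,0,0]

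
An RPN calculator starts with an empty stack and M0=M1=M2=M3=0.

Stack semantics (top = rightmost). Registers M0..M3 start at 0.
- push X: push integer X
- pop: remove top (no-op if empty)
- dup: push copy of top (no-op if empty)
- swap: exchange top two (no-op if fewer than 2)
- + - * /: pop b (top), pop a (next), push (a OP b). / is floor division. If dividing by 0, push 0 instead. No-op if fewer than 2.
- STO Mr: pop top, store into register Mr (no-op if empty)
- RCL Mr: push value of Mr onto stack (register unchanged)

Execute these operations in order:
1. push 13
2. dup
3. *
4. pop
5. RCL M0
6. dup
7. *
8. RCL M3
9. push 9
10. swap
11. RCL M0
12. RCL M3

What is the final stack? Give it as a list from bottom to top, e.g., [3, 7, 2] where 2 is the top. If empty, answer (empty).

After op 1 (push 13): stack=[13] mem=[0,0,0,0]
After op 2 (dup): stack=[13,13] mem=[0,0,0,0]
After op 3 (*): stack=[169] mem=[0,0,0,0]
After op 4 (pop): stack=[empty] mem=[0,0,0,0]
After op 5 (RCL M0): stack=[0] mem=[0,0,0,0]
After op 6 (dup): stack=[0,0] mem=[0,0,0,0]
After op 7 (*): stack=[0] mem=[0,0,0,0]
After op 8 (RCL M3): stack=[0,0] mem=[0,0,0,0]
After op 9 (push 9): stack=[0,0,9] mem=[0,0,0,0]
After op 10 (swap): stack=[0,9,0] mem=[0,0,0,0]
After op 11 (RCL M0): stack=[0,9,0,0] mem=[0,0,0,0]
After op 12 (RCL M3): stack=[0,9,0,0,0] mem=[0,0,0,0]

Answer: [0, 9, 0, 0, 0]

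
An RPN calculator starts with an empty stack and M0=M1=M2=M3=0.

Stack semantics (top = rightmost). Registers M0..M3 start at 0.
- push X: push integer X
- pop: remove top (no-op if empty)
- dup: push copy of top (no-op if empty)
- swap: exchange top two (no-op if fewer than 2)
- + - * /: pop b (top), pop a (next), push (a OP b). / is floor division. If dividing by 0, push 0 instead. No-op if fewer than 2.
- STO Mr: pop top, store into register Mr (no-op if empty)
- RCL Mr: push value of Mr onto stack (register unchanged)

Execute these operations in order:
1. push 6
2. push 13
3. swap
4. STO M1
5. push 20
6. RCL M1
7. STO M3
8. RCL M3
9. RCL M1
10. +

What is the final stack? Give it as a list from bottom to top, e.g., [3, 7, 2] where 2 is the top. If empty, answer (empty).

Answer: [13, 20, 12]

Derivation:
After op 1 (push 6): stack=[6] mem=[0,0,0,0]
After op 2 (push 13): stack=[6,13] mem=[0,0,0,0]
After op 3 (swap): stack=[13,6] mem=[0,0,0,0]
After op 4 (STO M1): stack=[13] mem=[0,6,0,0]
After op 5 (push 20): stack=[13,20] mem=[0,6,0,0]
After op 6 (RCL M1): stack=[13,20,6] mem=[0,6,0,0]
After op 7 (STO M3): stack=[13,20] mem=[0,6,0,6]
After op 8 (RCL M3): stack=[13,20,6] mem=[0,6,0,6]
After op 9 (RCL M1): stack=[13,20,6,6] mem=[0,6,0,6]
After op 10 (+): stack=[13,20,12] mem=[0,6,0,6]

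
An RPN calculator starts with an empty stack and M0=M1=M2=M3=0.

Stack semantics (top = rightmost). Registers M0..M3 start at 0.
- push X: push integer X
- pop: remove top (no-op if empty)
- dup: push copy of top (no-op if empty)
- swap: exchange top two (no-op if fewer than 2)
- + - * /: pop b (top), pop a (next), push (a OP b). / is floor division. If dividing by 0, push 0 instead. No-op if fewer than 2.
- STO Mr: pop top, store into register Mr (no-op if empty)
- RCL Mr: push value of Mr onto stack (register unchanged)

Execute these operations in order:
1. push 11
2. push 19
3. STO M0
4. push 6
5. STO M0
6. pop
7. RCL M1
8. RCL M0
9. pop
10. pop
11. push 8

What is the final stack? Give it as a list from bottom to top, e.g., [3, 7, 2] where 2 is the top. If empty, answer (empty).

After op 1 (push 11): stack=[11] mem=[0,0,0,0]
After op 2 (push 19): stack=[11,19] mem=[0,0,0,0]
After op 3 (STO M0): stack=[11] mem=[19,0,0,0]
After op 4 (push 6): stack=[11,6] mem=[19,0,0,0]
After op 5 (STO M0): stack=[11] mem=[6,0,0,0]
After op 6 (pop): stack=[empty] mem=[6,0,0,0]
After op 7 (RCL M1): stack=[0] mem=[6,0,0,0]
After op 8 (RCL M0): stack=[0,6] mem=[6,0,0,0]
After op 9 (pop): stack=[0] mem=[6,0,0,0]
After op 10 (pop): stack=[empty] mem=[6,0,0,0]
After op 11 (push 8): stack=[8] mem=[6,0,0,0]

Answer: [8]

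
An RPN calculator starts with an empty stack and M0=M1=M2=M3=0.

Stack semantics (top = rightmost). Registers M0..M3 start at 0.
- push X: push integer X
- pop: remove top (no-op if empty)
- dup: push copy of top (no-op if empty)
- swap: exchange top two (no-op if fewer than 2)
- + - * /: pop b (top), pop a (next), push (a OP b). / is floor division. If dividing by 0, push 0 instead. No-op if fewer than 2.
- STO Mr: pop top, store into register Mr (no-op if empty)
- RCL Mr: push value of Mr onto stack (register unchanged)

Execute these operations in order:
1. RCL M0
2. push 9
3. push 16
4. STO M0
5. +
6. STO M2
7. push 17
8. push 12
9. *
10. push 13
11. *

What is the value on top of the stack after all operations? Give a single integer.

After op 1 (RCL M0): stack=[0] mem=[0,0,0,0]
After op 2 (push 9): stack=[0,9] mem=[0,0,0,0]
After op 3 (push 16): stack=[0,9,16] mem=[0,0,0,0]
After op 4 (STO M0): stack=[0,9] mem=[16,0,0,0]
After op 5 (+): stack=[9] mem=[16,0,0,0]
After op 6 (STO M2): stack=[empty] mem=[16,0,9,0]
After op 7 (push 17): stack=[17] mem=[16,0,9,0]
After op 8 (push 12): stack=[17,12] mem=[16,0,9,0]
After op 9 (*): stack=[204] mem=[16,0,9,0]
After op 10 (push 13): stack=[204,13] mem=[16,0,9,0]
After op 11 (*): stack=[2652] mem=[16,0,9,0]

Answer: 2652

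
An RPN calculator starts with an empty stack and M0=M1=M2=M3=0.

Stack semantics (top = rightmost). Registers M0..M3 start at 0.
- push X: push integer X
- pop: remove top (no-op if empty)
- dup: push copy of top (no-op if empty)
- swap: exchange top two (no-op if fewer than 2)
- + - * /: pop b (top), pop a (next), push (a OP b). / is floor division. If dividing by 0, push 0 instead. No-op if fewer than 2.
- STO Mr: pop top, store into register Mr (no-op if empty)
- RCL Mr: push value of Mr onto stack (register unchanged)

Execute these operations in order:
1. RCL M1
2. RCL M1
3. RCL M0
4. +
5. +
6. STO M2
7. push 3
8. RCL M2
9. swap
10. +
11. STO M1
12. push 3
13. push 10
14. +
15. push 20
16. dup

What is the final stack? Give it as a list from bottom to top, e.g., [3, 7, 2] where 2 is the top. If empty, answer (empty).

After op 1 (RCL M1): stack=[0] mem=[0,0,0,0]
After op 2 (RCL M1): stack=[0,0] mem=[0,0,0,0]
After op 3 (RCL M0): stack=[0,0,0] mem=[0,0,0,0]
After op 4 (+): stack=[0,0] mem=[0,0,0,0]
After op 5 (+): stack=[0] mem=[0,0,0,0]
After op 6 (STO M2): stack=[empty] mem=[0,0,0,0]
After op 7 (push 3): stack=[3] mem=[0,0,0,0]
After op 8 (RCL M2): stack=[3,0] mem=[0,0,0,0]
After op 9 (swap): stack=[0,3] mem=[0,0,0,0]
After op 10 (+): stack=[3] mem=[0,0,0,0]
After op 11 (STO M1): stack=[empty] mem=[0,3,0,0]
After op 12 (push 3): stack=[3] mem=[0,3,0,0]
After op 13 (push 10): stack=[3,10] mem=[0,3,0,0]
After op 14 (+): stack=[13] mem=[0,3,0,0]
After op 15 (push 20): stack=[13,20] mem=[0,3,0,0]
After op 16 (dup): stack=[13,20,20] mem=[0,3,0,0]

Answer: [13, 20, 20]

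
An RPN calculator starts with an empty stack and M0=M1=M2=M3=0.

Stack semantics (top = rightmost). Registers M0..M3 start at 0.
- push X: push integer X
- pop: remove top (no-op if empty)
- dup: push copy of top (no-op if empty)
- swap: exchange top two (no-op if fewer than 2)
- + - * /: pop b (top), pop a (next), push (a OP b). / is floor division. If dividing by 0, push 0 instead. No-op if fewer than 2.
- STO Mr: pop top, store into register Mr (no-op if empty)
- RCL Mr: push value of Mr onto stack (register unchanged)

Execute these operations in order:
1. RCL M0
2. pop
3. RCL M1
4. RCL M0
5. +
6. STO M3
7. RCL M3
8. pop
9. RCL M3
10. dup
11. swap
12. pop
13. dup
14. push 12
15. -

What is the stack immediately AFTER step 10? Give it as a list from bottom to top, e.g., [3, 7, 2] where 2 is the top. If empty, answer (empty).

After op 1 (RCL M0): stack=[0] mem=[0,0,0,0]
After op 2 (pop): stack=[empty] mem=[0,0,0,0]
After op 3 (RCL M1): stack=[0] mem=[0,0,0,0]
After op 4 (RCL M0): stack=[0,0] mem=[0,0,0,0]
After op 5 (+): stack=[0] mem=[0,0,0,0]
After op 6 (STO M3): stack=[empty] mem=[0,0,0,0]
After op 7 (RCL M3): stack=[0] mem=[0,0,0,0]
After op 8 (pop): stack=[empty] mem=[0,0,0,0]
After op 9 (RCL M3): stack=[0] mem=[0,0,0,0]
After op 10 (dup): stack=[0,0] mem=[0,0,0,0]

[0, 0]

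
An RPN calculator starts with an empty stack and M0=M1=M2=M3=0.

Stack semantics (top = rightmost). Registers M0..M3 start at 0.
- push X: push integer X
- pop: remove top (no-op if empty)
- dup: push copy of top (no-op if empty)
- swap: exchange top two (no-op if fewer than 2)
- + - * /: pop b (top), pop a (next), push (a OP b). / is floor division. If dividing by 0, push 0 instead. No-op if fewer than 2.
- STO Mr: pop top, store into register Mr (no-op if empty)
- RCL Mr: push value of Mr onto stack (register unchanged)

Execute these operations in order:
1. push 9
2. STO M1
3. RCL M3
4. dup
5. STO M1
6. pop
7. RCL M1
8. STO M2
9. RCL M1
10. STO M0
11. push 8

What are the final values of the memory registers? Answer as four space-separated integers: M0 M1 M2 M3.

After op 1 (push 9): stack=[9] mem=[0,0,0,0]
After op 2 (STO M1): stack=[empty] mem=[0,9,0,0]
After op 3 (RCL M3): stack=[0] mem=[0,9,0,0]
After op 4 (dup): stack=[0,0] mem=[0,9,0,0]
After op 5 (STO M1): stack=[0] mem=[0,0,0,0]
After op 6 (pop): stack=[empty] mem=[0,0,0,0]
After op 7 (RCL M1): stack=[0] mem=[0,0,0,0]
After op 8 (STO M2): stack=[empty] mem=[0,0,0,0]
After op 9 (RCL M1): stack=[0] mem=[0,0,0,0]
After op 10 (STO M0): stack=[empty] mem=[0,0,0,0]
After op 11 (push 8): stack=[8] mem=[0,0,0,0]

Answer: 0 0 0 0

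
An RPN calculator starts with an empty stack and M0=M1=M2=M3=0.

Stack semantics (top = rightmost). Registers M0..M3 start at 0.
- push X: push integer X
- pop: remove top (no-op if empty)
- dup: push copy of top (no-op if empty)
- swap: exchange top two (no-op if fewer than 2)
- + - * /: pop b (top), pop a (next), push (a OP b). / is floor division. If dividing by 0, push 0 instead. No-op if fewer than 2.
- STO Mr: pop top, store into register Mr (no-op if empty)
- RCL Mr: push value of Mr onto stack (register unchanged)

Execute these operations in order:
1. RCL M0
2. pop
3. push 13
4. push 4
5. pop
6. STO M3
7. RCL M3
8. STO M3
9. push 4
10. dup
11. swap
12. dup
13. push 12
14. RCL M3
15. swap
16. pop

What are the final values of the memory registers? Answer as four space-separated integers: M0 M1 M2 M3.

After op 1 (RCL M0): stack=[0] mem=[0,0,0,0]
After op 2 (pop): stack=[empty] mem=[0,0,0,0]
After op 3 (push 13): stack=[13] mem=[0,0,0,0]
After op 4 (push 4): stack=[13,4] mem=[0,0,0,0]
After op 5 (pop): stack=[13] mem=[0,0,0,0]
After op 6 (STO M3): stack=[empty] mem=[0,0,0,13]
After op 7 (RCL M3): stack=[13] mem=[0,0,0,13]
After op 8 (STO M3): stack=[empty] mem=[0,0,0,13]
After op 9 (push 4): stack=[4] mem=[0,0,0,13]
After op 10 (dup): stack=[4,4] mem=[0,0,0,13]
After op 11 (swap): stack=[4,4] mem=[0,0,0,13]
After op 12 (dup): stack=[4,4,4] mem=[0,0,0,13]
After op 13 (push 12): stack=[4,4,4,12] mem=[0,0,0,13]
After op 14 (RCL M3): stack=[4,4,4,12,13] mem=[0,0,0,13]
After op 15 (swap): stack=[4,4,4,13,12] mem=[0,0,0,13]
After op 16 (pop): stack=[4,4,4,13] mem=[0,0,0,13]

Answer: 0 0 0 13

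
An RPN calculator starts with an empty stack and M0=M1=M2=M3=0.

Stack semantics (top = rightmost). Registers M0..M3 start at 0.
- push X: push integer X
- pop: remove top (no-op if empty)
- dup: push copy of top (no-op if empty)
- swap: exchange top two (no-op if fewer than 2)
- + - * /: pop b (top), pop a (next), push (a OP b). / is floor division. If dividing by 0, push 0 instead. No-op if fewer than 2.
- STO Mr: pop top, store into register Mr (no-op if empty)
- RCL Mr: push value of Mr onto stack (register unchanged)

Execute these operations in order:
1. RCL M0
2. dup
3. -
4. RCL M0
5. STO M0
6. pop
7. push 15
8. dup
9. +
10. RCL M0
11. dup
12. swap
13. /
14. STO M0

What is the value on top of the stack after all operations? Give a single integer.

After op 1 (RCL M0): stack=[0] mem=[0,0,0,0]
After op 2 (dup): stack=[0,0] mem=[0,0,0,0]
After op 3 (-): stack=[0] mem=[0,0,0,0]
After op 4 (RCL M0): stack=[0,0] mem=[0,0,0,0]
After op 5 (STO M0): stack=[0] mem=[0,0,0,0]
After op 6 (pop): stack=[empty] mem=[0,0,0,0]
After op 7 (push 15): stack=[15] mem=[0,0,0,0]
After op 8 (dup): stack=[15,15] mem=[0,0,0,0]
After op 9 (+): stack=[30] mem=[0,0,0,0]
After op 10 (RCL M0): stack=[30,0] mem=[0,0,0,0]
After op 11 (dup): stack=[30,0,0] mem=[0,0,0,0]
After op 12 (swap): stack=[30,0,0] mem=[0,0,0,0]
After op 13 (/): stack=[30,0] mem=[0,0,0,0]
After op 14 (STO M0): stack=[30] mem=[0,0,0,0]

Answer: 30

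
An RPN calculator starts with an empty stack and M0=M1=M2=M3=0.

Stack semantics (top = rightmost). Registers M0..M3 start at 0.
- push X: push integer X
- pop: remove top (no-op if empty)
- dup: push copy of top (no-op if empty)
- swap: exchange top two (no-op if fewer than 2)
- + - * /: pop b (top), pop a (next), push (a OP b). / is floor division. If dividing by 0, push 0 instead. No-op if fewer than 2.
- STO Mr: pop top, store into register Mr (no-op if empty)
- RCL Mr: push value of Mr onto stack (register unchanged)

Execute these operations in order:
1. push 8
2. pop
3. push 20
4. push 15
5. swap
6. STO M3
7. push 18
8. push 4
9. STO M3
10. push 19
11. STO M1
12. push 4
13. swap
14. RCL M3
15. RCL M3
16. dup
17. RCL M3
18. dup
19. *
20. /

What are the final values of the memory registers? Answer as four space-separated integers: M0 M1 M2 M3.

After op 1 (push 8): stack=[8] mem=[0,0,0,0]
After op 2 (pop): stack=[empty] mem=[0,0,0,0]
After op 3 (push 20): stack=[20] mem=[0,0,0,0]
After op 4 (push 15): stack=[20,15] mem=[0,0,0,0]
After op 5 (swap): stack=[15,20] mem=[0,0,0,0]
After op 6 (STO M3): stack=[15] mem=[0,0,0,20]
After op 7 (push 18): stack=[15,18] mem=[0,0,0,20]
After op 8 (push 4): stack=[15,18,4] mem=[0,0,0,20]
After op 9 (STO M3): stack=[15,18] mem=[0,0,0,4]
After op 10 (push 19): stack=[15,18,19] mem=[0,0,0,4]
After op 11 (STO M1): stack=[15,18] mem=[0,19,0,4]
After op 12 (push 4): stack=[15,18,4] mem=[0,19,0,4]
After op 13 (swap): stack=[15,4,18] mem=[0,19,0,4]
After op 14 (RCL M3): stack=[15,4,18,4] mem=[0,19,0,4]
After op 15 (RCL M3): stack=[15,4,18,4,4] mem=[0,19,0,4]
After op 16 (dup): stack=[15,4,18,4,4,4] mem=[0,19,0,4]
After op 17 (RCL M3): stack=[15,4,18,4,4,4,4] mem=[0,19,0,4]
After op 18 (dup): stack=[15,4,18,4,4,4,4,4] mem=[0,19,0,4]
After op 19 (*): stack=[15,4,18,4,4,4,16] mem=[0,19,0,4]
After op 20 (/): stack=[15,4,18,4,4,0] mem=[0,19,0,4]

Answer: 0 19 0 4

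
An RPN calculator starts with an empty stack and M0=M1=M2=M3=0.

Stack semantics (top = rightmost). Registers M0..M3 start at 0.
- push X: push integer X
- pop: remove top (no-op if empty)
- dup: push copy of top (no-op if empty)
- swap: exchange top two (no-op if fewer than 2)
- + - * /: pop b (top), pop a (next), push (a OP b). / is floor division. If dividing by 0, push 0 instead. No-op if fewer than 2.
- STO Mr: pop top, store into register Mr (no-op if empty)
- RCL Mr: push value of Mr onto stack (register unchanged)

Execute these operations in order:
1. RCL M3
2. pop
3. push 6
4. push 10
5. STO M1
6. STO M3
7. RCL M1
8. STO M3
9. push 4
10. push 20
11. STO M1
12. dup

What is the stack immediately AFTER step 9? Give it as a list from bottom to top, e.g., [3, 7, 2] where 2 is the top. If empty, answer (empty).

After op 1 (RCL M3): stack=[0] mem=[0,0,0,0]
After op 2 (pop): stack=[empty] mem=[0,0,0,0]
After op 3 (push 6): stack=[6] mem=[0,0,0,0]
After op 4 (push 10): stack=[6,10] mem=[0,0,0,0]
After op 5 (STO M1): stack=[6] mem=[0,10,0,0]
After op 6 (STO M3): stack=[empty] mem=[0,10,0,6]
After op 7 (RCL M1): stack=[10] mem=[0,10,0,6]
After op 8 (STO M3): stack=[empty] mem=[0,10,0,10]
After op 9 (push 4): stack=[4] mem=[0,10,0,10]

[4]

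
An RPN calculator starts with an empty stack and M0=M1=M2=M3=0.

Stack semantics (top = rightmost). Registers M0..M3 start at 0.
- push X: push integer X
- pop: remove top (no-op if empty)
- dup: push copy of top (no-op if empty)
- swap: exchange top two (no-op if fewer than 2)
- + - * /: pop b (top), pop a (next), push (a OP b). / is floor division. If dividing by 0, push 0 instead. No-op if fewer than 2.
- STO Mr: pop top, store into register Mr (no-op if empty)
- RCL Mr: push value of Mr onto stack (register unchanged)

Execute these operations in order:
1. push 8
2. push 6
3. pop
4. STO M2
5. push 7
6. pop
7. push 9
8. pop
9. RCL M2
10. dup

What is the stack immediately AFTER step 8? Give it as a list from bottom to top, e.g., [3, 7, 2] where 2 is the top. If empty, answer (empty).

After op 1 (push 8): stack=[8] mem=[0,0,0,0]
After op 2 (push 6): stack=[8,6] mem=[0,0,0,0]
After op 3 (pop): stack=[8] mem=[0,0,0,0]
After op 4 (STO M2): stack=[empty] mem=[0,0,8,0]
After op 5 (push 7): stack=[7] mem=[0,0,8,0]
After op 6 (pop): stack=[empty] mem=[0,0,8,0]
After op 7 (push 9): stack=[9] mem=[0,0,8,0]
After op 8 (pop): stack=[empty] mem=[0,0,8,0]

(empty)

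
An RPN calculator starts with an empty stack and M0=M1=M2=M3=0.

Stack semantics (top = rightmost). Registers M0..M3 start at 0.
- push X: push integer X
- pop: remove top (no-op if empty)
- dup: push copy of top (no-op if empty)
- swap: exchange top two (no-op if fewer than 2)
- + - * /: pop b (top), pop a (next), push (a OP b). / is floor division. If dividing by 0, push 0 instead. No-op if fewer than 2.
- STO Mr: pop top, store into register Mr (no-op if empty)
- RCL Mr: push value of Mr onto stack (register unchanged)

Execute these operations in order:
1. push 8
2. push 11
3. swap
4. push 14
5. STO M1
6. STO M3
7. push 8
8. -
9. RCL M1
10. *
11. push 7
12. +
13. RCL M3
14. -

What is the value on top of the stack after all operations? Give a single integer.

After op 1 (push 8): stack=[8] mem=[0,0,0,0]
After op 2 (push 11): stack=[8,11] mem=[0,0,0,0]
After op 3 (swap): stack=[11,8] mem=[0,0,0,0]
After op 4 (push 14): stack=[11,8,14] mem=[0,0,0,0]
After op 5 (STO M1): stack=[11,8] mem=[0,14,0,0]
After op 6 (STO M3): stack=[11] mem=[0,14,0,8]
After op 7 (push 8): stack=[11,8] mem=[0,14,0,8]
After op 8 (-): stack=[3] mem=[0,14,0,8]
After op 9 (RCL M1): stack=[3,14] mem=[0,14,0,8]
After op 10 (*): stack=[42] mem=[0,14,0,8]
After op 11 (push 7): stack=[42,7] mem=[0,14,0,8]
After op 12 (+): stack=[49] mem=[0,14,0,8]
After op 13 (RCL M3): stack=[49,8] mem=[0,14,0,8]
After op 14 (-): stack=[41] mem=[0,14,0,8]

Answer: 41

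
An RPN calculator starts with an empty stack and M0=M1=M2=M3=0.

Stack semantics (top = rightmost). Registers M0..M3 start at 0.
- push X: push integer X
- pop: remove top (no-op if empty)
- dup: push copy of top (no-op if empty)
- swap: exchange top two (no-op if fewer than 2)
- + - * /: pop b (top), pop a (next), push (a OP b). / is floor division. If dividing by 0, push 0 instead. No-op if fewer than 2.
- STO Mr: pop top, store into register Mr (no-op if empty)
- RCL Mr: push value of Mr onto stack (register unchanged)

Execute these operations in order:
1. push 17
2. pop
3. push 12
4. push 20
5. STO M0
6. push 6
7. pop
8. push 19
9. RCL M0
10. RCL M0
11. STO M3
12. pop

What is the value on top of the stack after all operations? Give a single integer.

Answer: 19

Derivation:
After op 1 (push 17): stack=[17] mem=[0,0,0,0]
After op 2 (pop): stack=[empty] mem=[0,0,0,0]
After op 3 (push 12): stack=[12] mem=[0,0,0,0]
After op 4 (push 20): stack=[12,20] mem=[0,0,0,0]
After op 5 (STO M0): stack=[12] mem=[20,0,0,0]
After op 6 (push 6): stack=[12,6] mem=[20,0,0,0]
After op 7 (pop): stack=[12] mem=[20,0,0,0]
After op 8 (push 19): stack=[12,19] mem=[20,0,0,0]
After op 9 (RCL M0): stack=[12,19,20] mem=[20,0,0,0]
After op 10 (RCL M0): stack=[12,19,20,20] mem=[20,0,0,0]
After op 11 (STO M3): stack=[12,19,20] mem=[20,0,0,20]
After op 12 (pop): stack=[12,19] mem=[20,0,0,20]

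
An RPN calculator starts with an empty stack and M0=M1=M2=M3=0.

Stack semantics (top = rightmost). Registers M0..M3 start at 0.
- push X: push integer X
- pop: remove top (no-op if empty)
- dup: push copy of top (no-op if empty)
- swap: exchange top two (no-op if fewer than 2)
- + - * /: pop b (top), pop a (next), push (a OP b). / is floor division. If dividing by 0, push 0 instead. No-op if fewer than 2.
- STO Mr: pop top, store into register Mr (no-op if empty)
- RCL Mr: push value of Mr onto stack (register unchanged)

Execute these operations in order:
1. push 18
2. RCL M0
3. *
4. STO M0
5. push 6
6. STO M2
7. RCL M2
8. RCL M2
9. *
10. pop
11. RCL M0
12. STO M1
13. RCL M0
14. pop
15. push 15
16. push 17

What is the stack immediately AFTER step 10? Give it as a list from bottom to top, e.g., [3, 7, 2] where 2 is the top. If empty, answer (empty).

After op 1 (push 18): stack=[18] mem=[0,0,0,0]
After op 2 (RCL M0): stack=[18,0] mem=[0,0,0,0]
After op 3 (*): stack=[0] mem=[0,0,0,0]
After op 4 (STO M0): stack=[empty] mem=[0,0,0,0]
After op 5 (push 6): stack=[6] mem=[0,0,0,0]
After op 6 (STO M2): stack=[empty] mem=[0,0,6,0]
After op 7 (RCL M2): stack=[6] mem=[0,0,6,0]
After op 8 (RCL M2): stack=[6,6] mem=[0,0,6,0]
After op 9 (*): stack=[36] mem=[0,0,6,0]
After op 10 (pop): stack=[empty] mem=[0,0,6,0]

(empty)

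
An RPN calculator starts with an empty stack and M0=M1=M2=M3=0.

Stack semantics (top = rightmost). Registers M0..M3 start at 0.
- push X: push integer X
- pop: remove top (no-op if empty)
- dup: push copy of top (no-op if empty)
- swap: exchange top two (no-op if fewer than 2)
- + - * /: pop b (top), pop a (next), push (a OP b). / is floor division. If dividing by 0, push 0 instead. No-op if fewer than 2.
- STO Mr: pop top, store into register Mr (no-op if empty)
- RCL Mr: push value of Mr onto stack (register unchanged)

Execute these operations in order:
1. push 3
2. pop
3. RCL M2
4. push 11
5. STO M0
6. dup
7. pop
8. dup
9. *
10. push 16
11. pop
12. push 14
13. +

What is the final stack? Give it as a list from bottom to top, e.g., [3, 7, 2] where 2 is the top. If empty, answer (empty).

After op 1 (push 3): stack=[3] mem=[0,0,0,0]
After op 2 (pop): stack=[empty] mem=[0,0,0,0]
After op 3 (RCL M2): stack=[0] mem=[0,0,0,0]
After op 4 (push 11): stack=[0,11] mem=[0,0,0,0]
After op 5 (STO M0): stack=[0] mem=[11,0,0,0]
After op 6 (dup): stack=[0,0] mem=[11,0,0,0]
After op 7 (pop): stack=[0] mem=[11,0,0,0]
After op 8 (dup): stack=[0,0] mem=[11,0,0,0]
After op 9 (*): stack=[0] mem=[11,0,0,0]
After op 10 (push 16): stack=[0,16] mem=[11,0,0,0]
After op 11 (pop): stack=[0] mem=[11,0,0,0]
After op 12 (push 14): stack=[0,14] mem=[11,0,0,0]
After op 13 (+): stack=[14] mem=[11,0,0,0]

Answer: [14]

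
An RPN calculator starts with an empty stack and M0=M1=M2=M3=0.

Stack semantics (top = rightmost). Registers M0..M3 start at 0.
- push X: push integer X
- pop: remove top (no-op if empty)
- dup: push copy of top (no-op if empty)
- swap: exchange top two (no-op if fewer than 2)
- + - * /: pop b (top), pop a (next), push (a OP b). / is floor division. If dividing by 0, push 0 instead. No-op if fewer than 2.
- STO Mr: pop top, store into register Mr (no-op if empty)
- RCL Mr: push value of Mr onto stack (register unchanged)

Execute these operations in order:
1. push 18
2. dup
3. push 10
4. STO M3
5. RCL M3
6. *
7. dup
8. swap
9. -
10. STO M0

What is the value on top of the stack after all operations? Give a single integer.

Answer: 18

Derivation:
After op 1 (push 18): stack=[18] mem=[0,0,0,0]
After op 2 (dup): stack=[18,18] mem=[0,0,0,0]
After op 3 (push 10): stack=[18,18,10] mem=[0,0,0,0]
After op 4 (STO M3): stack=[18,18] mem=[0,0,0,10]
After op 5 (RCL M3): stack=[18,18,10] mem=[0,0,0,10]
After op 6 (*): stack=[18,180] mem=[0,0,0,10]
After op 7 (dup): stack=[18,180,180] mem=[0,0,0,10]
After op 8 (swap): stack=[18,180,180] mem=[0,0,0,10]
After op 9 (-): stack=[18,0] mem=[0,0,0,10]
After op 10 (STO M0): stack=[18] mem=[0,0,0,10]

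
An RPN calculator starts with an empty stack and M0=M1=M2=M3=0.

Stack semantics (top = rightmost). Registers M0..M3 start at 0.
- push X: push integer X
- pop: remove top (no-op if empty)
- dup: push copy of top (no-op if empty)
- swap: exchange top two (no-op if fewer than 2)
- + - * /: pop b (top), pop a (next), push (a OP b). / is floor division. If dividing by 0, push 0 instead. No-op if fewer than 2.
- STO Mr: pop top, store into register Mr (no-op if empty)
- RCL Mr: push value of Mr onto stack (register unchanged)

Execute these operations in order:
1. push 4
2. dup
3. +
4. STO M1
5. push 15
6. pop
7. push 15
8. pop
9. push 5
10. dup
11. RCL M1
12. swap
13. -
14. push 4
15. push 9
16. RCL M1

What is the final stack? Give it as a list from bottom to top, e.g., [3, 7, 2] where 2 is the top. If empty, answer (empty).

After op 1 (push 4): stack=[4] mem=[0,0,0,0]
After op 2 (dup): stack=[4,4] mem=[0,0,0,0]
After op 3 (+): stack=[8] mem=[0,0,0,0]
After op 4 (STO M1): stack=[empty] mem=[0,8,0,0]
After op 5 (push 15): stack=[15] mem=[0,8,0,0]
After op 6 (pop): stack=[empty] mem=[0,8,0,0]
After op 7 (push 15): stack=[15] mem=[0,8,0,0]
After op 8 (pop): stack=[empty] mem=[0,8,0,0]
After op 9 (push 5): stack=[5] mem=[0,8,0,0]
After op 10 (dup): stack=[5,5] mem=[0,8,0,0]
After op 11 (RCL M1): stack=[5,5,8] mem=[0,8,0,0]
After op 12 (swap): stack=[5,8,5] mem=[0,8,0,0]
After op 13 (-): stack=[5,3] mem=[0,8,0,0]
After op 14 (push 4): stack=[5,3,4] mem=[0,8,0,0]
After op 15 (push 9): stack=[5,3,4,9] mem=[0,8,0,0]
After op 16 (RCL M1): stack=[5,3,4,9,8] mem=[0,8,0,0]

Answer: [5, 3, 4, 9, 8]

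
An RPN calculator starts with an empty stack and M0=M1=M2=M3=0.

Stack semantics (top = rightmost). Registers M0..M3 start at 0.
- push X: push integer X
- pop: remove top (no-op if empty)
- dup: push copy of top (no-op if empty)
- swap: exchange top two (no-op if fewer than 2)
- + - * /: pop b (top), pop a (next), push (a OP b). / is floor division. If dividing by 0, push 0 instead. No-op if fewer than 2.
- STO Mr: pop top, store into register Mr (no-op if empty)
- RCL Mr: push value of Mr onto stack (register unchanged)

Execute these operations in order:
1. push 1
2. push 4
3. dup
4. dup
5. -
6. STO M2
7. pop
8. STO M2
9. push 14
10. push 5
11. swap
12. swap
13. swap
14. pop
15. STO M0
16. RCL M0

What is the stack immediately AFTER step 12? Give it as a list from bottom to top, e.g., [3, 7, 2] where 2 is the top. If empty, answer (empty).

After op 1 (push 1): stack=[1] mem=[0,0,0,0]
After op 2 (push 4): stack=[1,4] mem=[0,0,0,0]
After op 3 (dup): stack=[1,4,4] mem=[0,0,0,0]
After op 4 (dup): stack=[1,4,4,4] mem=[0,0,0,0]
After op 5 (-): stack=[1,4,0] mem=[0,0,0,0]
After op 6 (STO M2): stack=[1,4] mem=[0,0,0,0]
After op 7 (pop): stack=[1] mem=[0,0,0,0]
After op 8 (STO M2): stack=[empty] mem=[0,0,1,0]
After op 9 (push 14): stack=[14] mem=[0,0,1,0]
After op 10 (push 5): stack=[14,5] mem=[0,0,1,0]
After op 11 (swap): stack=[5,14] mem=[0,0,1,0]
After op 12 (swap): stack=[14,5] mem=[0,0,1,0]

[14, 5]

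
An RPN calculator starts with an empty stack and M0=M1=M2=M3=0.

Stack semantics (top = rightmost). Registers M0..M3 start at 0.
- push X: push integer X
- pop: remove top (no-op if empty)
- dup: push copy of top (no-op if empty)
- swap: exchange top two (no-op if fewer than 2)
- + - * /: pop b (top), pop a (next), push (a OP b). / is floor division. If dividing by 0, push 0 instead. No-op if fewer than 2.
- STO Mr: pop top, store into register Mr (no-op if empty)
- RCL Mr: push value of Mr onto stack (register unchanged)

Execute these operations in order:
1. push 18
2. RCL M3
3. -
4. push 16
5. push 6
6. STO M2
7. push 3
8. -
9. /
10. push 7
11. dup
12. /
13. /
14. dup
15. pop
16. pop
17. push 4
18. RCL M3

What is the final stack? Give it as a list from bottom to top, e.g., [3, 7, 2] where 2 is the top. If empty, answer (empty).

After op 1 (push 18): stack=[18] mem=[0,0,0,0]
After op 2 (RCL M3): stack=[18,0] mem=[0,0,0,0]
After op 3 (-): stack=[18] mem=[0,0,0,0]
After op 4 (push 16): stack=[18,16] mem=[0,0,0,0]
After op 5 (push 6): stack=[18,16,6] mem=[0,0,0,0]
After op 6 (STO M2): stack=[18,16] mem=[0,0,6,0]
After op 7 (push 3): stack=[18,16,3] mem=[0,0,6,0]
After op 8 (-): stack=[18,13] mem=[0,0,6,0]
After op 9 (/): stack=[1] mem=[0,0,6,0]
After op 10 (push 7): stack=[1,7] mem=[0,0,6,0]
After op 11 (dup): stack=[1,7,7] mem=[0,0,6,0]
After op 12 (/): stack=[1,1] mem=[0,0,6,0]
After op 13 (/): stack=[1] mem=[0,0,6,0]
After op 14 (dup): stack=[1,1] mem=[0,0,6,0]
After op 15 (pop): stack=[1] mem=[0,0,6,0]
After op 16 (pop): stack=[empty] mem=[0,0,6,0]
After op 17 (push 4): stack=[4] mem=[0,0,6,0]
After op 18 (RCL M3): stack=[4,0] mem=[0,0,6,0]

Answer: [4, 0]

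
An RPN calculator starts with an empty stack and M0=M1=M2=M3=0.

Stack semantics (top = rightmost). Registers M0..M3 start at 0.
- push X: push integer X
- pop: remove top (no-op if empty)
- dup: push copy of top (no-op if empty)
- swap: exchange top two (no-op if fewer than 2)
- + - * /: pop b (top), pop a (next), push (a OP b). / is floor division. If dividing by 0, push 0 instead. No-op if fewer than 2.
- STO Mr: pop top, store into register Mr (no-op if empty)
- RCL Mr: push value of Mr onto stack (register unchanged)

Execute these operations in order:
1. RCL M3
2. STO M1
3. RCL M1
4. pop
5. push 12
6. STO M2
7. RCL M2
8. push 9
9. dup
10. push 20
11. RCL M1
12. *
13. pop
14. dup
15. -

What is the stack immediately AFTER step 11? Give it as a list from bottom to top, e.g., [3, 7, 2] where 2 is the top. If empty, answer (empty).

After op 1 (RCL M3): stack=[0] mem=[0,0,0,0]
After op 2 (STO M1): stack=[empty] mem=[0,0,0,0]
After op 3 (RCL M1): stack=[0] mem=[0,0,0,0]
After op 4 (pop): stack=[empty] mem=[0,0,0,0]
After op 5 (push 12): stack=[12] mem=[0,0,0,0]
After op 6 (STO M2): stack=[empty] mem=[0,0,12,0]
After op 7 (RCL M2): stack=[12] mem=[0,0,12,0]
After op 8 (push 9): stack=[12,9] mem=[0,0,12,0]
After op 9 (dup): stack=[12,9,9] mem=[0,0,12,0]
After op 10 (push 20): stack=[12,9,9,20] mem=[0,0,12,0]
After op 11 (RCL M1): stack=[12,9,9,20,0] mem=[0,0,12,0]

[12, 9, 9, 20, 0]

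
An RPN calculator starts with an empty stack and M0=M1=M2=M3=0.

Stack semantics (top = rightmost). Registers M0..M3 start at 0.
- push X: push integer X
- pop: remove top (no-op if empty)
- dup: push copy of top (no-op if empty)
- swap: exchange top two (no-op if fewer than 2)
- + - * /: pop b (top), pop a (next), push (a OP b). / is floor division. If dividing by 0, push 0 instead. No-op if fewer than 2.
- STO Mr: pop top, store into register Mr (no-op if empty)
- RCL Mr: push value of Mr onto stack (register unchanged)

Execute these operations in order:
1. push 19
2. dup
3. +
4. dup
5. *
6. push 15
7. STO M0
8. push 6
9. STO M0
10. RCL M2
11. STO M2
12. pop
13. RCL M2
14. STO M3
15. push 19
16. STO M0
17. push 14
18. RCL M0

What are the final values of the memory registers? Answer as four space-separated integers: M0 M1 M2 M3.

Answer: 19 0 0 0

Derivation:
After op 1 (push 19): stack=[19] mem=[0,0,0,0]
After op 2 (dup): stack=[19,19] mem=[0,0,0,0]
After op 3 (+): stack=[38] mem=[0,0,0,0]
After op 4 (dup): stack=[38,38] mem=[0,0,0,0]
After op 5 (*): stack=[1444] mem=[0,0,0,0]
After op 6 (push 15): stack=[1444,15] mem=[0,0,0,0]
After op 7 (STO M0): stack=[1444] mem=[15,0,0,0]
After op 8 (push 6): stack=[1444,6] mem=[15,0,0,0]
After op 9 (STO M0): stack=[1444] mem=[6,0,0,0]
After op 10 (RCL M2): stack=[1444,0] mem=[6,0,0,0]
After op 11 (STO M2): stack=[1444] mem=[6,0,0,0]
After op 12 (pop): stack=[empty] mem=[6,0,0,0]
After op 13 (RCL M2): stack=[0] mem=[6,0,0,0]
After op 14 (STO M3): stack=[empty] mem=[6,0,0,0]
After op 15 (push 19): stack=[19] mem=[6,0,0,0]
After op 16 (STO M0): stack=[empty] mem=[19,0,0,0]
After op 17 (push 14): stack=[14] mem=[19,0,0,0]
After op 18 (RCL M0): stack=[14,19] mem=[19,0,0,0]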